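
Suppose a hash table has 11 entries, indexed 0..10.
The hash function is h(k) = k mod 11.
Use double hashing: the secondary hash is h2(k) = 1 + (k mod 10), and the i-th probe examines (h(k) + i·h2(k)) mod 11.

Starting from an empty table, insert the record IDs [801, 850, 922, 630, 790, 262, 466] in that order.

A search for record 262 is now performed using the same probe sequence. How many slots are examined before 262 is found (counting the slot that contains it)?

801: h=9 -> slot 9
850: h=3 -> slot 3
922: h=9, h2=3, probe 9,1 -> slot 1
630: h=3, h2=1, probe 3,4 -> slot 4
790: h=9, h2=1, probe 9,10 -> slot 10
262: h=9, h2=3, probe 9,1,4,7 -> slot 7
466: h=4, h2=7, probe 4,0 -> slot 0
Table: [466, 922, —, 850, 630, —, —, 262, —, 801, 790]
Lookup 262: h=9, h2=3, probe 9,1,4,7 → found at 7.

4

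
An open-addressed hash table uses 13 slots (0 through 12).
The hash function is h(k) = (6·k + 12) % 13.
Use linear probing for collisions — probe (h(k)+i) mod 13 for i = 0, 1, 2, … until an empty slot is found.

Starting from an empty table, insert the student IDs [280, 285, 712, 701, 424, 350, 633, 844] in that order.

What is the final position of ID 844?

280 hashes to 2; slot 2 is free → place at 2.
285 hashes to 6; slot 6 is free → place at 6.
712 hashes to 7; slot 7 is free → place at 7.
701 hashes to 6; 6,7 taken → place at 8.
424 hashes to 8; 8 taken → place at 9.
350 hashes to 6; 6,7,8,9 taken → place at 10.
633 hashes to 1; slot 1 is free → place at 1.
844 hashes to 6; 6,7,8,9,10 taken → place at 11.
Table: [_, 633, 280, _, _, _, 285, 712, 701, 424, 350, 844, _]

11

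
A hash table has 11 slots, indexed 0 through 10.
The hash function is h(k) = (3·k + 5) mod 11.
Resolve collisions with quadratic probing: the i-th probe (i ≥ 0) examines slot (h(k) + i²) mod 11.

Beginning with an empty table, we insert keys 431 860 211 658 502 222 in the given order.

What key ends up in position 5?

431 hashes to 0; slot 0 is free -> place at 0.
860 hashes to 0; 0 taken -> place at 1.
211 hashes to 0; 0,1 taken -> place at 4.
658 hashes to 10; slot 10 is free -> place at 10.
502 hashes to 4; 4 taken -> place at 5.
222 hashes to 0; 0,1,4 taken -> place at 9.
Table: [431, 860, ., ., 211, 502, ., ., ., 222, 658]

502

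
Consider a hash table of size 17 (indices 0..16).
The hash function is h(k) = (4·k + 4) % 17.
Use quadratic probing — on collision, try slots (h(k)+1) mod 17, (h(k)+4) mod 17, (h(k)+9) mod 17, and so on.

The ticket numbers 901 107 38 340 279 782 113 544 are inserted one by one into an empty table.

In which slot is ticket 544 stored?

Insert 901: h=4, slot 4 empty => index 4.
Insert 107: h=7, slot 7 empty => index 7.
Insert 38: h=3, slot 3 empty => index 3.
Insert 340: h=4, slot 4 occupied => index 5.
Insert 279: h=15, slot 15 empty => index 15.
Insert 782: h=4, slots 4,5 occupied => index 8.
Insert 113: h=14, slot 14 empty => index 14.
Insert 544: h=4, slots 4,5,8 occupied => index 13.
Table: [∅, ∅, ∅, 38, 901, 340, ∅, 107, 782, ∅, ∅, ∅, ∅, 544, 113, 279, ∅]

13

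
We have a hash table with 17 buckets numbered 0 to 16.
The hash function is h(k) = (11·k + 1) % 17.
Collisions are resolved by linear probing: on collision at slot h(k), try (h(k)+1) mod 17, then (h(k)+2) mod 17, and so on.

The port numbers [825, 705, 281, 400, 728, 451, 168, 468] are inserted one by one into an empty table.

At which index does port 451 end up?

1

825: h=15 -> slot 15
705: h=4 -> slot 4
281: h=15, probe 15,16 -> slot 16
400: h=15, probe 15,16,0 -> slot 0
728: h=2 -> slot 2
451: h=15, probe 15,16,0,1 -> slot 1
168: h=13 -> slot 13
468: h=15, probe 15,16,0,1,2,3 -> slot 3
Table: [400, 451, 728, 468, 705, _, _, _, _, _, _, _, _, 168, _, 825, 281]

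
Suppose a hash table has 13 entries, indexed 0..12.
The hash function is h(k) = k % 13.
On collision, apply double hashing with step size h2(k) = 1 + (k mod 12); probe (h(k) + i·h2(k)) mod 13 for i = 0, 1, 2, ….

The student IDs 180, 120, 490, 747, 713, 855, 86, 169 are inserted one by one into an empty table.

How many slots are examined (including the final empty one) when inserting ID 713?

180: h=11 → slot 11
120: h=3 → slot 3
490: h=9 → slot 9
747: h=6 → slot 6
713: h=11, h2=6, probe 11,4 → slot 4
855: h=10 → slot 10
86: h=8 → slot 8
169: h=0 → slot 0
Table: [169, —, —, 120, 713, —, 747, —, 86, 490, 855, 180, —]

2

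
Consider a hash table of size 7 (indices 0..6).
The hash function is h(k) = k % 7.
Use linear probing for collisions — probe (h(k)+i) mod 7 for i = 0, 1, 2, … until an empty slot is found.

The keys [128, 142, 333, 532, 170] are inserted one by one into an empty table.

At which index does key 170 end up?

5

128 hashes to 2; slot 2 is free -> place at 2.
142 hashes to 2; 2 taken -> place at 3.
333 hashes to 4; slot 4 is free -> place at 4.
532 hashes to 0; slot 0 is free -> place at 0.
170 hashes to 2; 2,3,4 taken -> place at 5.
Table: [532, -, 128, 142, 333, 170, -]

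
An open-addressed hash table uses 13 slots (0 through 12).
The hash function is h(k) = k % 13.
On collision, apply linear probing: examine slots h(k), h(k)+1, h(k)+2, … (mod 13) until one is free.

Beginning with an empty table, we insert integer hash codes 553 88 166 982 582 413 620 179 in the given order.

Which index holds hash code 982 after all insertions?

553: h=7 -> slot 7
88: h=10 -> slot 10
166: h=10, probe 10,11 -> slot 11
982: h=7, probe 7,8 -> slot 8
582: h=10, probe 10,11,12 -> slot 12
413: h=10, probe 10,11,12,0 -> slot 0
620: h=9 -> slot 9
179: h=10, probe 10,11,12,0,1 -> slot 1
Table: [413, 179, ∅, ∅, ∅, ∅, ∅, 553, 982, 620, 88, 166, 582]

8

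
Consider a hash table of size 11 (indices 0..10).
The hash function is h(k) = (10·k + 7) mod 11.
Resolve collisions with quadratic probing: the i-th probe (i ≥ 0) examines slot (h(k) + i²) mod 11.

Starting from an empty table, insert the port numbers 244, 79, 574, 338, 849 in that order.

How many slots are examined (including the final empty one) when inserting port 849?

244 hashes to 5; slot 5 is free => place at 5.
79 hashes to 5; 5 taken => place at 6.
574 hashes to 5; 5,6 taken => place at 9.
338 hashes to 10; slot 10 is free => place at 10.
849 hashes to 5; 5,6,9 taken => place at 3.
Table: [—, —, —, 849, —, 244, 79, —, —, 574, 338]

4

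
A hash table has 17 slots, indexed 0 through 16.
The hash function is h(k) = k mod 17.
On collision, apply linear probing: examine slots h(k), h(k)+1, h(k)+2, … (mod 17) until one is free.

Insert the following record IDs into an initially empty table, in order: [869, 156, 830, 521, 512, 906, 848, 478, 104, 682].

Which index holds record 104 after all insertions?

869: h=2 → slot 2
156: h=3 → slot 3
830: h=14 → slot 14
521: h=11 → slot 11
512: h=2, probe 2,3,4 → slot 4
906: h=5 → slot 5
848: h=15 → slot 15
478: h=2, probe 2,3,4,5,6 → slot 6
104: h=2, probe 2,3,4,5,6,7 → slot 7
682: h=2, probe 2,3,4,5,6,7,8 → slot 8
Table: [., ., 869, 156, 512, 906, 478, 104, 682, ., ., 521, ., ., 830, 848, .]

7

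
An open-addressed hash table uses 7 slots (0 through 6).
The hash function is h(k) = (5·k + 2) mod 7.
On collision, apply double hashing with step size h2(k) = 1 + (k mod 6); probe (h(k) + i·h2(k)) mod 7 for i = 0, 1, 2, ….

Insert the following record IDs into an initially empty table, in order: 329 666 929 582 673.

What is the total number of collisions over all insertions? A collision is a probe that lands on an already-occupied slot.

Insert 329: h=2, slot 2 empty => index 2.
Insert 666: h=0, slot 0 empty => index 0.
Insert 929: h=6, slot 6 empty => index 6.
Insert 582: h=0, h2=1, slot 0 occupied => index 1.
Insert 673: h=0, h2=2, slots 0,2 occupied => index 4.
Table: [666, 582, 329, —, 673, —, 929]

3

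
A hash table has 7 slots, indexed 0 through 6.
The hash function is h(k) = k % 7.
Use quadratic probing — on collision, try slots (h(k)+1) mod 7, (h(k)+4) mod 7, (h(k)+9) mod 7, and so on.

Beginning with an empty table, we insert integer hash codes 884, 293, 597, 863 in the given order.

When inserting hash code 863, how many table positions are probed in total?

4

Insert 884: h=2, slot 2 empty -> index 2.
Insert 293: h=6, slot 6 empty -> index 6.
Insert 597: h=2, slot 2 occupied -> index 3.
Insert 863: h=2, slots 2,3,6 occupied -> index 4.
Table: [-, -, 884, 597, 863, -, 293]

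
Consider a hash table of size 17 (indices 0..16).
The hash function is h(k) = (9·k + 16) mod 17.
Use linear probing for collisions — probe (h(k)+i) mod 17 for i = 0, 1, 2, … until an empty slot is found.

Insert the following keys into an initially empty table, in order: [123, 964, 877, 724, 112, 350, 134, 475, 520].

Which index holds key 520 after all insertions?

10

Insert 123: h=1, slot 1 empty → index 1.
Insert 964: h=5, slot 5 empty → index 5.
Insert 877: h=4, slot 4 empty → index 4.
Insert 724: h=4, slots 4,5 occupied → index 6.
Insert 112: h=4, slots 4,5,6 occupied → index 7.
Insert 350: h=4, slots 4,5,6,7 occupied → index 8.
Insert 134: h=15, slot 15 empty → index 15.
Insert 475: h=7, slots 7,8 occupied → index 9.
Insert 520: h=4, slots 4,5,6,7,8,9 occupied → index 10.
Table: [-, 123, -, -, 877, 964, 724, 112, 350, 475, 520, -, -, -, -, 134, -]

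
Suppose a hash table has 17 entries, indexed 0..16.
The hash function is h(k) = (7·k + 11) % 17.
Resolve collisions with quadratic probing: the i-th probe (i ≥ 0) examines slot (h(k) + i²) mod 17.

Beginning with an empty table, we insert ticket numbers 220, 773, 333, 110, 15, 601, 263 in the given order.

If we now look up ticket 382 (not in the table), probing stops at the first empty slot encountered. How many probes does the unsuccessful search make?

220 hashes to 4; slot 4 is free => place at 4.
773 hashes to 16; slot 16 is free => place at 16.
333 hashes to 13; slot 13 is free => place at 13.
110 hashes to 16; 16 taken => place at 0.
15 hashes to 14; slot 14 is free => place at 14.
601 hashes to 2; slot 2 is free => place at 2.
263 hashes to 16; 16,0 taken => place at 3.
Table: [110, —, 601, 263, 220, —, —, —, —, —, —, —, —, 333, 15, —, 773]
Lookup 382: h=16, probe 16,0,3,8 → slot 8 empty, not found.

4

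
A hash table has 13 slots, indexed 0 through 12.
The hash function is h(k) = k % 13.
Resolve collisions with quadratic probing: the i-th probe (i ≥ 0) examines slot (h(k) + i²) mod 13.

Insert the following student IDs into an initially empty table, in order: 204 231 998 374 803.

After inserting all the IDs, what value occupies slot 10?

204 hashes to 9; slot 9 is free -> place at 9.
231 hashes to 10; slot 10 is free -> place at 10.
998 hashes to 10; 10 taken -> place at 11.
374 hashes to 10; 10,11 taken -> place at 1.
803 hashes to 10; 10,11,1 taken -> place at 6.
Table: [—, 374, —, —, —, —, 803, —, —, 204, 231, 998, —]

231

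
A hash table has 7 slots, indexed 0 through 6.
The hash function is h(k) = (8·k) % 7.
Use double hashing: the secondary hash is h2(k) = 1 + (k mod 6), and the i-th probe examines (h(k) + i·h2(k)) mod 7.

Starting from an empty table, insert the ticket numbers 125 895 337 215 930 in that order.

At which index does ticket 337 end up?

3

125 hashes to 6; slot 6 is free → place at 6.
895 hashes to 6, h2=2; 6 taken → place at 1.
337 hashes to 1, h2=2; 1 taken → place at 3.
215 hashes to 5; slot 5 is free → place at 5.
930 hashes to 6, h2=1; 6 taken → place at 0.
Table: [930, 895, —, 337, —, 215, 125]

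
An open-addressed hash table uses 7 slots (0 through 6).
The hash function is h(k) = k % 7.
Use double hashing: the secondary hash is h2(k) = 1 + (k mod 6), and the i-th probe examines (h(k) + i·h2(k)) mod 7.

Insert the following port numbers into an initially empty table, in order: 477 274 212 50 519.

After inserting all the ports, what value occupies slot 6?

Insert 477: h=1, slot 1 empty → index 1.
Insert 274: h=1, h2=5, slot 1 occupied → index 6.
Insert 212: h=2, slot 2 empty → index 2.
Insert 50: h=1, h2=3, slot 1 occupied → index 4.
Insert 519: h=1, h2=4, slot 1 occupied → index 5.
Table: [—, 477, 212, —, 50, 519, 274]

274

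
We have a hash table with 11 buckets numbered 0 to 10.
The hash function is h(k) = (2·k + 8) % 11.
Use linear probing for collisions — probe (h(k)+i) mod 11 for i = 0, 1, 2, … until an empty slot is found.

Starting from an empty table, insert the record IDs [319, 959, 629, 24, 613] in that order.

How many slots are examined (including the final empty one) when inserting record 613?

3

319 hashes to 8; slot 8 is free → place at 8.
959 hashes to 1; slot 1 is free → place at 1.
629 hashes to 1; 1 taken → place at 2.
24 hashes to 1; 1,2 taken → place at 3.
613 hashes to 2; 2,3 taken → place at 4.
Table: [_, 959, 629, 24, 613, _, _, _, 319, _, _]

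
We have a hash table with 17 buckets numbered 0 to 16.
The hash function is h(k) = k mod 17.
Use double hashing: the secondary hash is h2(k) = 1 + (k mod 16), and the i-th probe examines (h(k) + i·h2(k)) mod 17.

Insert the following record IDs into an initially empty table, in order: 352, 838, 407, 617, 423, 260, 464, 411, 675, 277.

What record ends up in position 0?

352 hashes to 12; slot 12 is free → place at 12.
838 hashes to 5; slot 5 is free → place at 5.
407 hashes to 16; slot 16 is free → place at 16.
617 hashes to 5, h2=10; 5 taken → place at 15.
423 hashes to 15, h2=8; 15 taken → place at 6.
260 hashes to 5, h2=5; 5 taken → place at 10.
464 hashes to 5, h2=1; 5,6 taken → place at 7.
411 hashes to 3; slot 3 is free → place at 3.
675 hashes to 12, h2=4; 12,16,3,7 taken → place at 11.
277 hashes to 5, h2=6; 5,11 taken → place at 0.
Table: [277, ., ., 411, ., 838, 423, 464, ., ., 260, 675, 352, ., ., 617, 407]

277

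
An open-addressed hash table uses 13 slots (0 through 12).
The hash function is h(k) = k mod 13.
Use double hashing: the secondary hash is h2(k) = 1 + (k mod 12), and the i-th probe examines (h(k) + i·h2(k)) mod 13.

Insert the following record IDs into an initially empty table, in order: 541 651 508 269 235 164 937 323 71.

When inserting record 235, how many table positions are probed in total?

541: h=8 -> slot 8
651: h=1 -> slot 1
508: h=1, h2=5, probe 1,6 -> slot 6
269: h=9 -> slot 9
235: h=1, h2=8, probe 1,9,4 -> slot 4
164: h=8, h2=9, probe 8,4,0 -> slot 0
937: h=1, h2=2, probe 1,3 -> slot 3
323: h=11 -> slot 11
71: h=6, h2=12, probe 6,5 -> slot 5
Table: [164, 651, ., 937, 235, 71, 508, ., 541, 269, ., 323, .]

3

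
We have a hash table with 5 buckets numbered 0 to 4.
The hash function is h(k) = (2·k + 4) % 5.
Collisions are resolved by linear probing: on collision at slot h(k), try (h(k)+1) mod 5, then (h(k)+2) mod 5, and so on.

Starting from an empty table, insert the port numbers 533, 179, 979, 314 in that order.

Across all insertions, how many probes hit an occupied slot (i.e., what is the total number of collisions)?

533: h=0 => slot 0
179: h=2 => slot 2
979: h=2, probe 2,3 => slot 3
314: h=2, probe 2,3,4 => slot 4
Table: [533, —, 179, 979, 314]

3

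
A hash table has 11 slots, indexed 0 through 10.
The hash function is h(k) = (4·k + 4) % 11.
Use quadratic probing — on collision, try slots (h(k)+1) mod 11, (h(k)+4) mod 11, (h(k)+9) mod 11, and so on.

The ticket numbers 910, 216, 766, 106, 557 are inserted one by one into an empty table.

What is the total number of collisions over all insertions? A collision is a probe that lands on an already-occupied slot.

8

Insert 910: h=3, slot 3 empty → index 3.
Insert 216: h=10, slot 10 empty → index 10.
Insert 766: h=10, slot 10 occupied → index 0.
Insert 106: h=10, slots 10,0,3 occupied → index 8.
Insert 557: h=10, slots 10,0,3,8 occupied → index 4.
Table: [766, -, -, 910, 557, -, -, -, 106, -, 216]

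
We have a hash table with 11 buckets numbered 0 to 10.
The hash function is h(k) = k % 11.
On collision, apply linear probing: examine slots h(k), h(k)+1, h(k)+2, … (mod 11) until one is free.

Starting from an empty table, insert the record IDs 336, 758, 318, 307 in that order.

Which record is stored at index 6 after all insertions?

336

336: h=6 => slot 6
758: h=10 => slot 10
318: h=10, probe 10,0 => slot 0
307: h=10, probe 10,0,1 => slot 1
Table: [318, 307, _, _, _, _, 336, _, _, _, 758]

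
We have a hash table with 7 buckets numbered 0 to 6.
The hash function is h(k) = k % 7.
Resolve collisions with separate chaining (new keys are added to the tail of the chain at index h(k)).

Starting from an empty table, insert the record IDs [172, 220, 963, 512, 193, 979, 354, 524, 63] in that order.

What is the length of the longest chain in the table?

4

Insert 172: h=4, bucket 4 empty -> new chain.
Insert 220: h=3, bucket 3 empty -> new chain.
Insert 963: h=4, bucket 4 nonempty -> append to chain.
Insert 512: h=1, bucket 1 empty -> new chain.
Insert 193: h=4, bucket 4 nonempty -> append to chain.
Insert 979: h=6, bucket 6 empty -> new chain.
Insert 354: h=4, bucket 4 nonempty -> append to chain.
Insert 524: h=6, bucket 6 nonempty -> append to chain.
Insert 63: h=0, bucket 0 empty -> new chain.
Final buckets:
0: 63
1: 512
2: .
3: 220
4: 172 -> 963 -> 193 -> 354
5: .
6: 979 -> 524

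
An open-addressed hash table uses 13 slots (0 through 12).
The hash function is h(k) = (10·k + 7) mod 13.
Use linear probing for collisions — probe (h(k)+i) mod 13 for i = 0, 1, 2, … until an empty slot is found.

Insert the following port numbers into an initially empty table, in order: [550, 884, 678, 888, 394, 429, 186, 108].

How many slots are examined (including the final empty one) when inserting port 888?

2

550 hashes to 8; slot 8 is free -> place at 8.
884 hashes to 7; slot 7 is free -> place at 7.
678 hashes to 1; slot 1 is free -> place at 1.
888 hashes to 8; 8 taken -> place at 9.
394 hashes to 8; 8,9 taken -> place at 10.
429 hashes to 7; 7,8,9,10 taken -> place at 11.
186 hashes to 8; 8,9,10,11 taken -> place at 12.
108 hashes to 8; 8,9,10,11,12 taken -> place at 0.
Table: [108, 678, —, —, —, —, —, 884, 550, 888, 394, 429, 186]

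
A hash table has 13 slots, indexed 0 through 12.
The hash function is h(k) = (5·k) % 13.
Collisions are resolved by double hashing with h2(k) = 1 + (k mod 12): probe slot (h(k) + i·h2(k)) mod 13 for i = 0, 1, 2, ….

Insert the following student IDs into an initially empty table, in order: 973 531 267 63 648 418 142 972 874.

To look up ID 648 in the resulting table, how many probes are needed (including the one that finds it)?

973 hashes to 3; slot 3 is free -> place at 3.
531 hashes to 3, h2=4; 3 taken -> place at 7.
267 hashes to 9; slot 9 is free -> place at 9.
63 hashes to 3, h2=4; 3,7 taken -> place at 11.
648 hashes to 3, h2=1; 3 taken -> place at 4.
418 hashes to 10; slot 10 is free -> place at 10.
142 hashes to 8; slot 8 is free -> place at 8.
972 hashes to 11, h2=1; 11 taken -> place at 12.
874 hashes to 2; slot 2 is free -> place at 2.
Table: [∅, ∅, 874, 973, 648, ∅, ∅, 531, 142, 267, 418, 63, 972]
Lookup 648: h=3, h2=1, probe 3,4 → found at 4.

2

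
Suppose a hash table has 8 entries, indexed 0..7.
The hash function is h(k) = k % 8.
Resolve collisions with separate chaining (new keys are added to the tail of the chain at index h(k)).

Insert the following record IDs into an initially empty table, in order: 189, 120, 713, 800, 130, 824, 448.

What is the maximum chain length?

4

Insert 189: h=5, bucket 5 empty -> new chain.
Insert 120: h=0, bucket 0 empty -> new chain.
Insert 713: h=1, bucket 1 empty -> new chain.
Insert 800: h=0, bucket 0 nonempty -> append to chain.
Insert 130: h=2, bucket 2 empty -> new chain.
Insert 824: h=0, bucket 0 nonempty -> append to chain.
Insert 448: h=0, bucket 0 nonempty -> append to chain.
Final buckets:
0: 120 -> 800 -> 824 -> 448
1: 713
2: 130
3: .
4: .
5: 189
6: .
7: .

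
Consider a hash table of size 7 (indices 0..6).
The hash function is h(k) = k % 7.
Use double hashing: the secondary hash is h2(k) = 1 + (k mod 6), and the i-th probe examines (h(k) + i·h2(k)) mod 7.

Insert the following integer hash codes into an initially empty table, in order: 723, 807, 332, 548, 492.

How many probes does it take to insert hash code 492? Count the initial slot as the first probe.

Insert 723: h=2, slot 2 empty → index 2.
Insert 807: h=2, h2=4, slot 2 occupied → index 6.
Insert 332: h=3, slot 3 empty → index 3.
Insert 548: h=2, h2=3, slot 2 occupied → index 5.
Insert 492: h=2, h2=1, slots 2,3 occupied → index 4.
Table: [., ., 723, 332, 492, 548, 807]

3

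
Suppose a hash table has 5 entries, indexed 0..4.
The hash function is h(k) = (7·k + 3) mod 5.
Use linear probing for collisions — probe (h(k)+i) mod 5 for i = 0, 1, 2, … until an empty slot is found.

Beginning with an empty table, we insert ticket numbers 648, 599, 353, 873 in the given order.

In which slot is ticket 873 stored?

648: h=4 → slot 4
599: h=1 → slot 1
353: h=4, probe 4,0 → slot 0
873: h=4, probe 4,0,1,2 → slot 2
Table: [353, 599, 873, ∅, 648]

2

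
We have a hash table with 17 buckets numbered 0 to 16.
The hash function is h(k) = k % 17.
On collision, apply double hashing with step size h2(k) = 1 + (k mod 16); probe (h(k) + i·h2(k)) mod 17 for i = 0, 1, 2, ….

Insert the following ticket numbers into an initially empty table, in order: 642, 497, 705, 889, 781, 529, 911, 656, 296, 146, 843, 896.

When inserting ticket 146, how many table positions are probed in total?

642 hashes to 13; slot 13 is free → place at 13.
497 hashes to 4; slot 4 is free → place at 4.
705 hashes to 8; slot 8 is free → place at 8.
889 hashes to 5; slot 5 is free → place at 5.
781 hashes to 16; slot 16 is free → place at 16.
529 hashes to 2; slot 2 is free → place at 2.
911 hashes to 10; slot 10 is free → place at 10.
656 hashes to 10, h2=1; 10 taken → place at 11.
296 hashes to 7; slot 7 is free → place at 7.
146 hashes to 10, h2=3; 10,13,16,2,5,8,11 taken → place at 14.
843 hashes to 10, h2=12; 10,5 taken → place at 0.
896 hashes to 12; slot 12 is free → place at 12.
Table: [843, _, 529, _, 497, 889, _, 296, 705, _, 911, 656, 896, 642, 146, _, 781]

8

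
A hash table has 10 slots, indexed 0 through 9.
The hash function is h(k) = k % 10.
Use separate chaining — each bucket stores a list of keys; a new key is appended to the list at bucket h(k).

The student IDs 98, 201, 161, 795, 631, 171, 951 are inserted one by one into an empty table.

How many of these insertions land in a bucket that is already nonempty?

4

98 → bucket 8
201 → bucket 1
161 → bucket 1 (collision)
795 → bucket 5
631 → bucket 1 (collision)
171 → bucket 1 (collision)
951 → bucket 1 (collision)
Final buckets:
0: _
1: 201 -> 161 -> 631 -> 171 -> 951
2: _
3: _
4: _
5: 795
6: _
7: _
8: 98
9: _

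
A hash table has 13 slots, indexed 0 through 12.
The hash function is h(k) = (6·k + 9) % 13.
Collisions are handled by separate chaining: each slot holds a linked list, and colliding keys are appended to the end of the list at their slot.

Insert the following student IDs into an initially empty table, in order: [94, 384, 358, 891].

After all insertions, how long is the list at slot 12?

3

Insert 94: h=1, bucket 1 empty → new chain.
Insert 384: h=12, bucket 12 empty → new chain.
Insert 358: h=12, bucket 12 nonempty → append to chain.
Insert 891: h=12, bucket 12 nonempty → append to chain.
Final buckets:
0: .
1: 94
2: .
3: .
4: .
5: .
6: .
7: .
8: .
9: .
10: .
11: .
12: 384 -> 358 -> 891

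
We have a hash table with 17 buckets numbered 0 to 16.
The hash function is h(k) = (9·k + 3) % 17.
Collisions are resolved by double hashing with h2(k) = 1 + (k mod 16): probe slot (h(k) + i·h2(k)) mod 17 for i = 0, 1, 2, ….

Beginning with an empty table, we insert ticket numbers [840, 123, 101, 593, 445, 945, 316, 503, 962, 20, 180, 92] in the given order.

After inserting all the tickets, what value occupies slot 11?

Insert 840: h=15, slot 15 empty → index 15.
Insert 123: h=5, slot 5 empty → index 5.
Insert 101: h=11, slot 11 empty → index 11.
Insert 593: h=2, slot 2 empty → index 2.
Insert 445: h=13, slot 13 empty → index 13.
Insert 945: h=8, slot 8 empty → index 8.
Insert 316: h=8, h2=13, slot 8 occupied → index 4.
Insert 503: h=8, h2=8, slot 8 occupied → index 16.
Insert 962: h=8, h2=3, slots 8,11 occupied → index 14.
Insert 20: h=13, h2=5, slot 13 occupied → index 1.
Insert 180: h=8, h2=5, slots 8,13,1 occupied → index 6.
Insert 92: h=15, h2=13, slots 15,11 occupied → index 7.
Table: [-, 20, 593, -, 316, 123, 180, 92, 945, -, -, 101, -, 445, 962, 840, 503]

101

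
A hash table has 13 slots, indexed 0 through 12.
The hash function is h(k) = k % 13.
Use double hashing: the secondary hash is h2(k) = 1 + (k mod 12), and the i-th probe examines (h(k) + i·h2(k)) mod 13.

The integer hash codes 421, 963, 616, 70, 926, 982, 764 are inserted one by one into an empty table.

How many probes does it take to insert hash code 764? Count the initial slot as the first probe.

3

421: h=5 => slot 5
963: h=1 => slot 1
616: h=5, h2=5, probe 5,10 => slot 10
70: h=5, h2=11, probe 5,3 => slot 3
926: h=3, h2=3, probe 3,6 => slot 6
982: h=7 => slot 7
764: h=10, h2=9, probe 10,6,2 => slot 2
Table: [-, 963, 764, 70, -, 421, 926, 982, -, -, 616, -, -]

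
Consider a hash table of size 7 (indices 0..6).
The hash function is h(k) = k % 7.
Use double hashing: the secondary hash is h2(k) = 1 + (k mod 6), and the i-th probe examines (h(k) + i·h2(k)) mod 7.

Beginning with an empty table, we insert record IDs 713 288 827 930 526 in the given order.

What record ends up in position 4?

526

713: h=6 => slot 6
288: h=1 => slot 1
827: h=1, h2=6, probe 1,0 => slot 0
930: h=6, h2=1, probe 6,0,1,2 => slot 2
526: h=1, h2=5, probe 1,6,4 => slot 4
Table: [827, 288, 930, —, 526, —, 713]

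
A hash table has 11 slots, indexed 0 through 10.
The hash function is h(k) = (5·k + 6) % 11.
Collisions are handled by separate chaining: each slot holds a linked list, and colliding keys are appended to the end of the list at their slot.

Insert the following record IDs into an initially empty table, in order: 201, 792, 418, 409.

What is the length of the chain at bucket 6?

2

Insert 201: h=10, bucket 10 empty -> new chain.
Insert 792: h=6, bucket 6 empty -> new chain.
Insert 418: h=6, bucket 6 nonempty -> append to chain.
Insert 409: h=5, bucket 5 empty -> new chain.
Final buckets:
0: -
1: -
2: -
3: -
4: -
5: 409
6: 792 -> 418
7: -
8: -
9: -
10: 201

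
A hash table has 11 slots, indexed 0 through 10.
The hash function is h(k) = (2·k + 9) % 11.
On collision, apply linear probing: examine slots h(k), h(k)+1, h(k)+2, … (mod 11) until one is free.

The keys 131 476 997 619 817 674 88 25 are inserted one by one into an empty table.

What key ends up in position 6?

817

131 hashes to 7; slot 7 is free → place at 7.
476 hashes to 4; slot 4 is free → place at 4.
997 hashes to 1; slot 1 is free → place at 1.
619 hashes to 4; 4 taken → place at 5.
817 hashes to 4; 4,5 taken → place at 6.
674 hashes to 4; 4,5,6,7 taken → place at 8.
88 hashes to 9; slot 9 is free → place at 9.
25 hashes to 4; 4,5,6,7,8,9 taken → place at 10.
Table: [., 997, ., ., 476, 619, 817, 131, 674, 88, 25]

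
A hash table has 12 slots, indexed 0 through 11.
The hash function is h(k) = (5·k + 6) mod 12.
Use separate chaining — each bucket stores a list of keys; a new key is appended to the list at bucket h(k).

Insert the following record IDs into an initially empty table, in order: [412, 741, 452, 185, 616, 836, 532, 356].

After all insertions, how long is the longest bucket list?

3

Insert 412: h=2, bucket 2 empty → new chain.
Insert 741: h=3, bucket 3 empty → new chain.
Insert 452: h=10, bucket 10 empty → new chain.
Insert 185: h=7, bucket 7 empty → new chain.
Insert 616: h=2, bucket 2 nonempty → append to chain.
Insert 836: h=10, bucket 10 nonempty → append to chain.
Insert 532: h=2, bucket 2 nonempty → append to chain.
Insert 356: h=10, bucket 10 nonempty → append to chain.
Final buckets:
0: ∅
1: ∅
2: 412 -> 616 -> 532
3: 741
4: ∅
5: ∅
6: ∅
7: 185
8: ∅
9: ∅
10: 452 -> 836 -> 356
11: ∅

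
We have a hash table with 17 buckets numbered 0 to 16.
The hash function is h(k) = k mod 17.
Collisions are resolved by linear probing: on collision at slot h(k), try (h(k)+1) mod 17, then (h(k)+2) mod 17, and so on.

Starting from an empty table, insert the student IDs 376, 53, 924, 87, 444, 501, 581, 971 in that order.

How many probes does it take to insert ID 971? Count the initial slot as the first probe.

376 hashes to 2; slot 2 is free -> place at 2.
53 hashes to 2; 2 taken -> place at 3.
924 hashes to 6; slot 6 is free -> place at 6.
87 hashes to 2; 2,3 taken -> place at 4.
444 hashes to 2; 2,3,4 taken -> place at 5.
501 hashes to 8; slot 8 is free -> place at 8.
581 hashes to 3; 3,4,5,6 taken -> place at 7.
971 hashes to 2; 2,3,4,5,6,7,8 taken -> place at 9.
Table: [—, —, 376, 53, 87, 444, 924, 581, 501, 971, —, —, —, —, —, —, —]

8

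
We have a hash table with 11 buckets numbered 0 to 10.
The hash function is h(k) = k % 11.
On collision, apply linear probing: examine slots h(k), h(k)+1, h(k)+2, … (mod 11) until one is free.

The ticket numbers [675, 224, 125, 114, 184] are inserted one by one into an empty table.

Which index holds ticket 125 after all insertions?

675: h=4 → slot 4
224: h=4, probe 4,5 → slot 5
125: h=4, probe 4,5,6 → slot 6
114: h=4, probe 4,5,6,7 → slot 7
184: h=8 → slot 8
Table: [—, —, —, —, 675, 224, 125, 114, 184, —, —]

6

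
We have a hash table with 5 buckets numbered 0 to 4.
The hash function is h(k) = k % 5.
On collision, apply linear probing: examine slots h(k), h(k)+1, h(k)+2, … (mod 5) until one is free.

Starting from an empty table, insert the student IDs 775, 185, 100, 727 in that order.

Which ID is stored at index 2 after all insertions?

775: h=0 => slot 0
185: h=0, probe 0,1 => slot 1
100: h=0, probe 0,1,2 => slot 2
727: h=2, probe 2,3 => slot 3
Table: [775, 185, 100, 727, ∅]

100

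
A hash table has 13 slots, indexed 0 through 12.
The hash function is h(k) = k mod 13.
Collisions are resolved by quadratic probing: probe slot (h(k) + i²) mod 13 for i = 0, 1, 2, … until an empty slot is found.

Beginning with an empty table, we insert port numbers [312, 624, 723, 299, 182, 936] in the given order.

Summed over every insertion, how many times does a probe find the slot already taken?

Insert 312: h=0, slot 0 empty => index 0.
Insert 624: h=0, slot 0 occupied => index 1.
Insert 723: h=8, slot 8 empty => index 8.
Insert 299: h=0, slots 0,1 occupied => index 4.
Insert 182: h=0, slots 0,1,4 occupied => index 9.
Insert 936: h=0, slots 0,1,4,9 occupied => index 3.
Table: [312, 624, —, 936, 299, —, —, —, 723, 182, —, —, —]

10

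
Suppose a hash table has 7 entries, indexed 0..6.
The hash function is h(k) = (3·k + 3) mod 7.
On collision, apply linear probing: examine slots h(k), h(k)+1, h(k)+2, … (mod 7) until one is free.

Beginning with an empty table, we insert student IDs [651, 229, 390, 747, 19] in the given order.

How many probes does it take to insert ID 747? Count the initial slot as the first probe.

651 hashes to 3; slot 3 is free -> place at 3.
229 hashes to 4; slot 4 is free -> place at 4.
390 hashes to 4; 4 taken -> place at 5.
747 hashes to 4; 4,5 taken -> place at 6.
19 hashes to 4; 4,5,6 taken -> place at 0.
Table: [19, _, _, 651, 229, 390, 747]

3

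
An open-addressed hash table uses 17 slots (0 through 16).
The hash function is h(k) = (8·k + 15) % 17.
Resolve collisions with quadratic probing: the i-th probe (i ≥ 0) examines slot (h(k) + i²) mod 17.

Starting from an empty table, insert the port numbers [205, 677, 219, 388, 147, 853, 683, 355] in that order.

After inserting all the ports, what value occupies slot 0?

205: h=6 => slot 6
677: h=8 => slot 8
219: h=16 => slot 16
388: h=8, probe 8,9 => slot 9
147: h=1 => slot 1
853: h=5 => slot 5
683: h=5, probe 5,6,9,14 => slot 14
355: h=16, probe 16,0 => slot 0
Table: [355, 147, ∅, ∅, ∅, 853, 205, ∅, 677, 388, ∅, ∅, ∅, ∅, 683, ∅, 219]

355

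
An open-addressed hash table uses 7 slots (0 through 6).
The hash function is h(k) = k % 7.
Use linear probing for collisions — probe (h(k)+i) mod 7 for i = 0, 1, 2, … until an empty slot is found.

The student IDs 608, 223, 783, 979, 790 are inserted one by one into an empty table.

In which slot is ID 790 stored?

Insert 608: h=6, slot 6 empty => index 6.
Insert 223: h=6, slot 6 occupied => index 0.
Insert 783: h=6, slots 6,0 occupied => index 1.
Insert 979: h=6, slots 6,0,1 occupied => index 2.
Insert 790: h=6, slots 6,0,1,2 occupied => index 3.
Table: [223, 783, 979, 790, _, _, 608]

3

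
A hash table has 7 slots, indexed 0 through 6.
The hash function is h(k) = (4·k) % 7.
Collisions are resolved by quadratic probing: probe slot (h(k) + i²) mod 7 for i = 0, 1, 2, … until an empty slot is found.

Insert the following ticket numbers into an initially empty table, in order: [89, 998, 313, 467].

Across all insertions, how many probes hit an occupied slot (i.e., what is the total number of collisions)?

89 hashes to 6; slot 6 is free -> place at 6.
998 hashes to 2; slot 2 is free -> place at 2.
313 hashes to 6; 6 taken -> place at 0.
467 hashes to 6; 6,0 taken -> place at 3.
Table: [313, —, 998, 467, —, —, 89]

3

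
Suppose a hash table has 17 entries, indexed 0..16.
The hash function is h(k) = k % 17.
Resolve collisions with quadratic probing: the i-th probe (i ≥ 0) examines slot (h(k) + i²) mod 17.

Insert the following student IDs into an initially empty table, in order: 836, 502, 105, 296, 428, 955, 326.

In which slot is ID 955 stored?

836: h=3 => slot 3
502: h=9 => slot 9
105: h=3, probe 3,4 => slot 4
296: h=7 => slot 7
428: h=3, probe 3,4,7,12 => slot 12
955: h=3, probe 3,4,7,12,2 => slot 2
326: h=3, probe 3,4,7,12,2,11 => slot 11
Table: [-, -, 955, 836, 105, -, -, 296, -, 502, -, 326, 428, -, -, -, -]

2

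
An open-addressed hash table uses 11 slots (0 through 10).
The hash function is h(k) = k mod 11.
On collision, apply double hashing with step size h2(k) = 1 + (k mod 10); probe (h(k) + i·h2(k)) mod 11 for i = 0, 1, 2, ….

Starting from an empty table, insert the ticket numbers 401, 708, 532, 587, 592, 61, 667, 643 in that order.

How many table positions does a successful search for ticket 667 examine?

6

Insert 401: h=5, slot 5 empty → index 5.
Insert 708: h=4, slot 4 empty → index 4.
Insert 532: h=4, h2=3, slot 4 occupied → index 7.
Insert 587: h=4, h2=8, slot 4 occupied → index 1.
Insert 592: h=9, slot 9 empty → index 9.
Insert 61: h=6, slot 6 empty → index 6.
Insert 667: h=7, h2=8, slots 7,4,1,9,6 occupied → index 3.
Insert 643: h=5, h2=4, slots 5,9 occupied → index 2.
Table: [_, 587, 643, 667, 708, 401, 61, 532, _, 592, _]
Lookup 667: h=7, h2=8, probe 7,4,1,9,6,3 → found at 3.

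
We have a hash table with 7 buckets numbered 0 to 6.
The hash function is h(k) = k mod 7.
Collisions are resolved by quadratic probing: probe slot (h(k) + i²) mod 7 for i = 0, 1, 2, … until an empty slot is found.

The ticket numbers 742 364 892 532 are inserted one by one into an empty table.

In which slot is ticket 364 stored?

Insert 742: h=0, slot 0 empty -> index 0.
Insert 364: h=0, slot 0 occupied -> index 1.
Insert 892: h=3, slot 3 empty -> index 3.
Insert 532: h=0, slots 0,1 occupied -> index 4.
Table: [742, 364, ., 892, 532, ., .]

1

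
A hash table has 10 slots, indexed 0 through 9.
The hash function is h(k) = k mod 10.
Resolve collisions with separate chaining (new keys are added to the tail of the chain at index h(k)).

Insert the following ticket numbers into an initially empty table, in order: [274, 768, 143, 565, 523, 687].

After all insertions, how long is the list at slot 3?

Insert 274: h=4, bucket 4 empty → new chain.
Insert 768: h=8, bucket 8 empty → new chain.
Insert 143: h=3, bucket 3 empty → new chain.
Insert 565: h=5, bucket 5 empty → new chain.
Insert 523: h=3, bucket 3 nonempty → append to chain.
Insert 687: h=7, bucket 7 empty → new chain.
Final buckets:
0: —
1: —
2: —
3: 143 -> 523
4: 274
5: 565
6: —
7: 687
8: 768
9: —

2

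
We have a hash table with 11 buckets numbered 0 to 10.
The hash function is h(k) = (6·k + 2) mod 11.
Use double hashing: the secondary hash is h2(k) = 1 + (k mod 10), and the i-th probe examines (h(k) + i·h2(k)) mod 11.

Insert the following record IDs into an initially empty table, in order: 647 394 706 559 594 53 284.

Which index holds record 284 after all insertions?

10

647: h=1 => slot 1
394: h=1, h2=5, probe 1,6 => slot 6
706: h=3 => slot 3
559: h=1, h2=10, probe 1,0 => slot 0
594: h=2 => slot 2
53: h=1, h2=4, probe 1,5 => slot 5
284: h=1, h2=5, probe 1,6,0,5,10 => slot 10
Table: [559, 647, 594, 706, _, 53, 394, _, _, _, 284]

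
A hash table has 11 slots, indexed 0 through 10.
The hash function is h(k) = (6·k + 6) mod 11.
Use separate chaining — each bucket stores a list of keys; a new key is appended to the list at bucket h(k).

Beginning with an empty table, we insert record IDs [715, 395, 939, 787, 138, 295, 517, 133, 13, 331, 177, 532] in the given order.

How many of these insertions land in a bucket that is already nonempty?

Insert 715: h=6, bucket 6 empty -> new chain.
Insert 395: h=0, bucket 0 empty -> new chain.
Insert 939: h=8, bucket 8 empty -> new chain.
Insert 787: h=9, bucket 9 empty -> new chain.
Insert 138: h=9, bucket 9 nonempty -> append to chain.
Insert 295: h=5, bucket 5 empty -> new chain.
Insert 517: h=6, bucket 6 nonempty -> append to chain.
Insert 133: h=1, bucket 1 empty -> new chain.
Insert 13: h=7, bucket 7 empty -> new chain.
Insert 331: h=1, bucket 1 nonempty -> append to chain.
Insert 177: h=1, bucket 1 nonempty -> append to chain.
Insert 532: h=8, bucket 8 nonempty -> append to chain.
Final buckets:
0: 395
1: 133 -> 331 -> 177
2: ∅
3: ∅
4: ∅
5: 295
6: 715 -> 517
7: 13
8: 939 -> 532
9: 787 -> 138
10: ∅

5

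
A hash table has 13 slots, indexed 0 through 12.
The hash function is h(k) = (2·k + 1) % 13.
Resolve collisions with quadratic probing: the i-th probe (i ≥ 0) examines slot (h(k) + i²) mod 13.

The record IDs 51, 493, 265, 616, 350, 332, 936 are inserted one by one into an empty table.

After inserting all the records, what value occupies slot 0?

51 hashes to 12; slot 12 is free -> place at 12.
493 hashes to 12; 12 taken -> place at 0.
265 hashes to 11; slot 11 is free -> place at 11.
616 hashes to 11; 11,12 taken -> place at 2.
350 hashes to 12; 12,0 taken -> place at 3.
332 hashes to 2; 2,3 taken -> place at 6.
936 hashes to 1; slot 1 is free -> place at 1.
Table: [493, 936, 616, 350, -, -, 332, -, -, -, -, 265, 51]

493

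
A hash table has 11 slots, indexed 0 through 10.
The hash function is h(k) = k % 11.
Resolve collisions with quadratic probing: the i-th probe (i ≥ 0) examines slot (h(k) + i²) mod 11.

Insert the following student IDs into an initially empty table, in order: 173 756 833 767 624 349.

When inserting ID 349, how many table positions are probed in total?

6

173 hashes to 8; slot 8 is free → place at 8.
756 hashes to 8; 8 taken → place at 9.
833 hashes to 8; 8,9 taken → place at 1.
767 hashes to 8; 8,9,1 taken → place at 6.
624 hashes to 8; 8,9,1,6 taken → place at 2.
349 hashes to 8; 8,9,1,6,2 taken → place at 0.
Table: [349, 833, 624, _, _, _, 767, _, 173, 756, _]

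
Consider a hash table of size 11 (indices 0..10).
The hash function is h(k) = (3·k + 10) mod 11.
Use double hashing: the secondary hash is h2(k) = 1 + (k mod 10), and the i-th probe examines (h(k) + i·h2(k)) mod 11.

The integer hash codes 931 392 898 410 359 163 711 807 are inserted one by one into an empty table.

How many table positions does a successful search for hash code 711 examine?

Insert 931: h=9, slot 9 empty → index 9.
Insert 392: h=9, h2=3, slot 9 occupied → index 1.
Insert 898: h=9, h2=9, slot 9 occupied → index 7.
Insert 410: h=8, slot 8 empty → index 8.
Insert 359: h=9, h2=10, slots 9,8,7 occupied → index 6.
Insert 163: h=4, slot 4 empty → index 4.
Insert 711: h=9, h2=2, slot 9 occupied → index 0.
Insert 807: h=0, h2=8, slots 0,8 occupied → index 5.
Table: [711, 392, ., ., 163, 807, 359, 898, 410, 931, .]
Lookup 711: h=9, h2=2, probe 9,0 → found at 0.

2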